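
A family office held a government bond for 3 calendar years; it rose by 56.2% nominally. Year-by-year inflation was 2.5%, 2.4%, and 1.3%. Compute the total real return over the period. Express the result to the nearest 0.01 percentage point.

Cumulative inflation factor: 1.025 × 1.024 × 1.013 ≈ 1.06324.
Nominal growth factor: 1.56200. Real growth factor = 1.56200 / 1.06324 ≈ 1.46909.
Total real return ≈ 46.9088%.

46.91%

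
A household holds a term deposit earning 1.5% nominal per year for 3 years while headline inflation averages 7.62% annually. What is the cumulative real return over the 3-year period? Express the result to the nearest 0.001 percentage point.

-16.108%

The annual real rate is (1+1.5%)/(1+7.62%) − 1 = -5.6867%.
Compounded over 3 years: (1 + -0.056867)^3 − 1 ≈ -0.16108.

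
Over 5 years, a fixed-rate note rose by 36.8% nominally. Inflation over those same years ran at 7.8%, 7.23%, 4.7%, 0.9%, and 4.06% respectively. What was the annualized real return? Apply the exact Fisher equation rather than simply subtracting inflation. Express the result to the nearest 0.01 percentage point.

Cumulative inflation factor: 1.078 × 1.0723 × 1.047 × 1.009 × 1.0406 ≈ 1.27074.
Nominal growth factor: 1.36800. Real growth factor = 1.36800 / 1.27074 ≈ 1.07654.
Annualized: 1.07654^(1/5) − 1 ≈ 0.01486.

1.49%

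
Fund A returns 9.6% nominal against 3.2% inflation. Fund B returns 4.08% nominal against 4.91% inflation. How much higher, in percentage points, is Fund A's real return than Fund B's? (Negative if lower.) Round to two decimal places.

6.99

Fund A real return: 1.096/1.032 − 1 = 6.202%.
Fund B real return: 1.0408/1.0491 − 1 = -0.791%.
Difference: 6.202 − (-0.791) = 6.993 pp.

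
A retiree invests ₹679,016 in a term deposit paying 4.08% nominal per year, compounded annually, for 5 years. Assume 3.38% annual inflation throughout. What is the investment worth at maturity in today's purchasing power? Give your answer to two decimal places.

₹702,317.98

Nominal value at maturity: ₹679,016 × (1 + 4.08%)^5 ≈ ₹829,309.09.
Price-level factor over 5 years: (1 + 3.38%)^5 ≈ 1.1808171147.
The maturity value deflated by that factor is the answer in today's purchasing power.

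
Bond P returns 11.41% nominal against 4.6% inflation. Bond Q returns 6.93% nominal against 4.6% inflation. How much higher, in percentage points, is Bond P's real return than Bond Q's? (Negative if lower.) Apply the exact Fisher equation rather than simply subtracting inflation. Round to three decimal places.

Bond P real return: 1.1141/1.046 − 1 = 6.5105%.
Bond Q real return: 1.0693/1.046 − 1 = 2.2275%.
Difference: 6.5105 − 2.2275 = 4.2830 pp.

4.283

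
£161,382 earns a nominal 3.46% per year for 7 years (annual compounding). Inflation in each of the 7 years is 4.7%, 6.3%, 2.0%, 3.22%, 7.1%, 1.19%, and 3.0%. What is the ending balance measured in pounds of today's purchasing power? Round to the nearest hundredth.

£156,550.39

Nominal value at maturity: £161,382 × (1 + 3.46%)^7 ≈ £204,768.15.
Price-level factor over 7 years: 1.047 × 1.063 × 1.020 × 1.0322 × 1.071 × 1.0119 × 1.030 ≈ 1.3080015666.
The maturity value deflated by that factor is the answer in today's purchasing power.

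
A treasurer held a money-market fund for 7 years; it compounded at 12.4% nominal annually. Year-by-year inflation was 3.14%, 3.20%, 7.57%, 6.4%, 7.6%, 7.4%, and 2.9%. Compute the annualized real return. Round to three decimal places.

6.603%

Cumulative inflation factor: 1.0314 × 1.0320 × 1.0757 × 1.064 × 1.076 × 1.074 × 1.029 ≈ 1.44868.
Nominal growth factor: 2.26654. Real growth factor = 2.26654 / 1.44868 ≈ 1.56456.
Annualized: 1.56456^(1/7) − 1 ≈ 0.06603.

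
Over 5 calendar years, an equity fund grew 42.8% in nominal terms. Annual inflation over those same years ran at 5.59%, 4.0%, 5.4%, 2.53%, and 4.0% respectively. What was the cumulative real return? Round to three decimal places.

Cumulative inflation factor: 1.0559 × 1.040 × 1.054 × 1.0253 × 1.040 ≈ 1.23419.
Nominal growth factor: 1.42800. Real growth factor = 1.42800 / 1.23419 ≈ 1.15704.
Total real return ≈ 15.7037%.

15.704%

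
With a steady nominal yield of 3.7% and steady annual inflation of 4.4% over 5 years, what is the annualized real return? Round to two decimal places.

With constant rates the annual real return is the same each year: (1+3.7%)/(1+4.4%) − 1 = -0.00670.

-0.67%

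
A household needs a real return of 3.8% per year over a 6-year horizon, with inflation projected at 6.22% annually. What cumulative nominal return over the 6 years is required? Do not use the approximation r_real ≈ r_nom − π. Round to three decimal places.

79.648%

Required annual nominal rate: (1+3.8%)(1+6.22%) − 1 = 10.25636%.
Cumulative over 6 years: (1 + 0.1025636)^6 − 1 ≈ 0.79648.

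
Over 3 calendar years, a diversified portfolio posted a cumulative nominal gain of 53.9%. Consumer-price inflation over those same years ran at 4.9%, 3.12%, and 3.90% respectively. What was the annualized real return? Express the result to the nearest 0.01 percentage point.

11.05%

Cumulative inflation factor: 1.049 × 1.0312 × 1.0390 ≈ 1.12392.
Nominal growth factor: 1.53900. Real growth factor = 1.53900 / 1.12392 ≈ 1.36932.
Annualized: 1.36932^(1/3) − 1 ≈ 0.11046.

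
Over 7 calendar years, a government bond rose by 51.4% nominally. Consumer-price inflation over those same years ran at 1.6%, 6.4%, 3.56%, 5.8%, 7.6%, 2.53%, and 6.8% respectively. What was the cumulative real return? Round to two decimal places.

8.49%

Cumulative inflation factor: 1.016 × 1.064 × 1.0356 × 1.058 × 1.076 × 1.0253 × 1.068 ≈ 1.39556.
Nominal growth factor: 1.51400. Real growth factor = 1.51400 / 1.39556 ≈ 1.08487.
Total real return ≈ 8.4872%.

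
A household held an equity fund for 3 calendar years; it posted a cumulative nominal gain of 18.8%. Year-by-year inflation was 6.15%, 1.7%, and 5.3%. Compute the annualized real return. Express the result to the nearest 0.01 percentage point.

Cumulative inflation factor: 1.0615 × 1.017 × 1.053 ≈ 1.13676.
Nominal growth factor: 1.18800. Real growth factor = 1.18800 / 1.13676 ≈ 1.04507.
Annualized: 1.04507^(1/3) − 1 ≈ 0.01480.

1.48%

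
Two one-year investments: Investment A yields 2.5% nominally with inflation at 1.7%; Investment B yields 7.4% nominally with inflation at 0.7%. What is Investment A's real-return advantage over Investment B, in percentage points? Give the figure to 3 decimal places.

Investment A real return: 1.025/1.017 − 1 = 0.7866%.
Investment B real return: 1.074/1.007 − 1 = 6.6534%.
Difference: 0.7866 − 6.6534 = -5.8668 pp.

-5.867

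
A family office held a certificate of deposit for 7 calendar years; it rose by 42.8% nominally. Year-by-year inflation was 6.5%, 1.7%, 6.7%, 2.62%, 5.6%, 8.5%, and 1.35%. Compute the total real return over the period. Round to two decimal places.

3.69%

Cumulative inflation factor: 1.065 × 1.017 × 1.067 × 1.0262 × 1.056 × 1.085 × 1.0135 ≈ 1.37716.
Nominal growth factor: 1.42800. Real growth factor = 1.42800 / 1.37716 ≈ 1.03692.
Total real return ≈ 3.6917%.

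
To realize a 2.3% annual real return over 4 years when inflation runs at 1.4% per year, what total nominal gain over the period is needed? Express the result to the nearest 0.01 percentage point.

15.79%

Required annual nominal rate: (1+2.3%)(1+1.4%) − 1 = 3.7322%.
Cumulative over 4 years: (1 + 0.037322)^4 − 1 ≈ 0.15786.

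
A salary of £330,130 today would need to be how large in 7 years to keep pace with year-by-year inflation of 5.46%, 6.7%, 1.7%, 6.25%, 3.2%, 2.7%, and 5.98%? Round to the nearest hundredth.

£450,880.16

Cumulative price-level factor: 1.0546 × 1.067 × 1.017 × 1.0625 × 1.032 × 1.027 × 1.0598 ≈ 1.3657654878.
The nominal amount required is £330,130 scaled up by that factor.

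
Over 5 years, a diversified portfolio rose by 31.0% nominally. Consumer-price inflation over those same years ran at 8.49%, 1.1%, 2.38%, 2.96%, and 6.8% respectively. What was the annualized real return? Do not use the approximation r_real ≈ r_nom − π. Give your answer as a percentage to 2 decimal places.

1.19%

Cumulative inflation factor: 1.0849 × 1.011 × 1.0238 × 1.0296 × 1.068 ≈ 1.23480.
Nominal growth factor: 1.31000. Real growth factor = 1.31000 / 1.23480 ≈ 1.06090.
Annualized: 1.06090^(1/5) − 1 ≈ 0.01189.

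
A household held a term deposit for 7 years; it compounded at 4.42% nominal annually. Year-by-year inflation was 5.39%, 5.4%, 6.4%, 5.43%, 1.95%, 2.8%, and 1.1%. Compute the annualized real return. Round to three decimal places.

0.356%

Cumulative inflation factor: 1.0539 × 1.054 × 1.064 × 1.0543 × 1.0195 × 1.028 × 1.011 ≈ 1.32031.
Nominal growth factor: 1.35359. Real growth factor = 1.35359 / 1.32031 ≈ 1.02520.
Annualized: 1.02520^(1/7) − 1 ≈ 0.00356.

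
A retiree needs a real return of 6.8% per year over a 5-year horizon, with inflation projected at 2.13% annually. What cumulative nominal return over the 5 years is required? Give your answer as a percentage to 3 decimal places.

54.391%

Required annual nominal rate: (1+6.8%)(1+2.13%) − 1 = 9.07484%.
Cumulative over 5 years: (1 + 0.0907484)^5 − 1 ≈ 0.54391.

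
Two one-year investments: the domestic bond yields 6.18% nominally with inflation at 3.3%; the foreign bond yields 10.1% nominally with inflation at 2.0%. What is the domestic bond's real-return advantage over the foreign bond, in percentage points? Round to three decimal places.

The domestic bond real return: 1.0618/1.033 − 1 = 2.7880%.
The foreign bond real return: 1.101/1.020 − 1 = 7.9412%.
Difference: 2.7880 − 7.9412 = -5.1532 pp.

-5.153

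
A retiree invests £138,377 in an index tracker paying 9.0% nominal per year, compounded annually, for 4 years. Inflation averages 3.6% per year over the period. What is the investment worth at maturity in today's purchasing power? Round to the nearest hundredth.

Nominal value at maturity: £138,377 × (1 + 9.0%)^4 ≈ £195,330.43.
Price-level factor over 4 years: (1 + 3.6%)^4 ≈ 1.1519643036.
Dividing the nominal maturity value by the price-level factor gives the value in today's money.

£169,562.92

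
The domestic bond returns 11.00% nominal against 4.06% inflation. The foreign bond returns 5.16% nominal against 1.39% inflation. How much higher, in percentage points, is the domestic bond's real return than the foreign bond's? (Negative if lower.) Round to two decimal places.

The domestic bond real return: 1.1100/1.0406 − 1 = 6.669%.
The foreign bond real return: 1.0516/1.0139 − 1 = 3.718%.
Difference: 6.669 − 3.718 = 2.951 pp.

2.95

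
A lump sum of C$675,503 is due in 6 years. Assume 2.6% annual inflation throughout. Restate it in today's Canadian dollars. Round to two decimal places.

C$579,086.07

Price-level factor over 6 years: (1 + 2.6%)^6 ≈ 1.1664984462.
Purchasing power today: C$675,503 divided by that factor.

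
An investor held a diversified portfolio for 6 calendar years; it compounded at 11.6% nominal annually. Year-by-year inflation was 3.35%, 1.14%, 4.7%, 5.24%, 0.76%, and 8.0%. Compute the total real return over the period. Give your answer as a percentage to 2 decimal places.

Cumulative inflation factor: 1.0335 × 1.0114 × 1.047 × 1.0524 × 1.0076 × 1.080 ≈ 1.25335.
Nominal growth factor: 1.93190. Real growth factor = 1.93190 / 1.25335 ≈ 1.54139.
Total real return ≈ 54.1389%.

54.14%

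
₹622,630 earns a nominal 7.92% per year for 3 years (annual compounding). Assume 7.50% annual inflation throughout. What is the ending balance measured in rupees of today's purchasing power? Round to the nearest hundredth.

₹629,956.35

Nominal value at maturity: ₹622,630 × (1 + 7.92%)^3 ≈ ₹782,592.81.
Price-level factor over 3 years: (1 + 7.50%)^3 = 1.242296875.
The maturity value deflated by that factor is the answer in today's purchasing power.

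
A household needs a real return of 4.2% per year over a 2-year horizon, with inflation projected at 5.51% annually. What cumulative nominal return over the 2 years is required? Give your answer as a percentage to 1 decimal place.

Required annual nominal rate: (1+4.2%)(1+5.51%) − 1 = 9.94142%.
Cumulative over 2 years: (1 + 0.0994142)^2 − 1 ≈ 0.20871.

20.9%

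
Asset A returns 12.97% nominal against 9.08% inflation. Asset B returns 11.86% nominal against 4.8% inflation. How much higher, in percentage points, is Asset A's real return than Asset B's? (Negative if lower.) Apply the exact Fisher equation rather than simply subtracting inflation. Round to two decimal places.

-3.17

Asset A real return: 1.1297/1.0908 − 1 = 3.566%.
Asset B real return: 1.1186/1.048 − 1 = 6.737%.
Difference: 3.566 − 6.737 = -3.171 pp.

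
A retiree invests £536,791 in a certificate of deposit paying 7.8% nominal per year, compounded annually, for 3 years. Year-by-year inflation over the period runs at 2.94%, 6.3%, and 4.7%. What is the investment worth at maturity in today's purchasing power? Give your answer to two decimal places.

Nominal value at maturity: £536,791 × (1 + 7.8%)^3 ≈ £672,452.34.
Price-level factor over 3 years: 1.0294 × 1.063 × 1.047 = 1.1456820534.
Dividing the nominal maturity value by the price-level factor gives the value in today's money.

£586,944.99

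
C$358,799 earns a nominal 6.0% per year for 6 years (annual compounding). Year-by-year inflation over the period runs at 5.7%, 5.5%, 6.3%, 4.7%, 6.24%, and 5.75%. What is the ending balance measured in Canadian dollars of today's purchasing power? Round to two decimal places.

Nominal value at maturity: C$358,799 × (1 + 6.0%)^6 ≈ C$508,963.24.
Price-level factor over 6 years: 1.057 × 1.055 × 1.063 × 1.047 × 1.0624 × 1.0575 ≈ 1.3943629395.
The maturity value deflated by that factor is the answer in today's purchasing power.

C$365,014.89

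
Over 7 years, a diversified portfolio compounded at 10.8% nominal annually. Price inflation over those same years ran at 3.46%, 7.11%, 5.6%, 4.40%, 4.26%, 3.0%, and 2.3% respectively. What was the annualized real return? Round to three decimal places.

6.239%

Cumulative inflation factor: 1.0346 × 1.0711 × 1.056 × 1.0440 × 1.0426 × 1.030 × 1.023 ≈ 1.34214.
Nominal growth factor: 2.05012. Real growth factor = 2.05012 / 1.34214 ≈ 1.52750.
Annualized: 1.52750^(1/7) − 1 ≈ 0.06239.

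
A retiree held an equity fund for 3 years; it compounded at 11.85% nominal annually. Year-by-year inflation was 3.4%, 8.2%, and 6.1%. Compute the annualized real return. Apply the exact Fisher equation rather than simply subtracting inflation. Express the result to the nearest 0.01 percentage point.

Cumulative inflation factor: 1.034 × 1.082 × 1.061 ≈ 1.18703.
Nominal growth factor: 1.39929. Real growth factor = 1.39929 / 1.18703 ≈ 1.17881.
Annualized: 1.17881^(1/3) − 1 ≈ 0.05637.

5.64%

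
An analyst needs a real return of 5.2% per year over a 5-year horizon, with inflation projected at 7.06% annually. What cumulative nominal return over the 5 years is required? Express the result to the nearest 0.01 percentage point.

Required annual nominal rate: (1+5.2%)(1+7.06%) − 1 = 12.62712%.
Cumulative over 5 years: (1 + 0.1262712)^5 − 1 ≈ 0.81224.

81.22%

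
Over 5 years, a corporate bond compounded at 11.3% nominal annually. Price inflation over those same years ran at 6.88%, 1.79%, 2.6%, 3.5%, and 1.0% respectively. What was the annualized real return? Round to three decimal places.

Cumulative inflation factor: 1.0688 × 1.0179 × 1.026 × 1.035 × 1.010 ≈ 1.16684.
Nominal growth factor: 1.70795. Real growth factor = 1.70795 / 1.16684 ≈ 1.46374.
Annualized: 1.46374^(1/5) − 1 ≈ 0.07918.

7.918%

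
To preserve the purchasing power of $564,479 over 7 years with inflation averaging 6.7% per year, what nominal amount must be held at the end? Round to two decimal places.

Cumulative price-level factor: (1+6.7%)^7 ≈ 1.5745299861.
The nominal amount required is $564,479 scaled up by that factor.

$888,789.11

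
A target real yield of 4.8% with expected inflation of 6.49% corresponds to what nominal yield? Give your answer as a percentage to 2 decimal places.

11.60%

By the Fisher equation, 1 + r_nom = (1 + 4.8%)(1 + 6.49%) = 1.048 × 1.0649 = 1.1160152.
So r_nom = 11.60152%.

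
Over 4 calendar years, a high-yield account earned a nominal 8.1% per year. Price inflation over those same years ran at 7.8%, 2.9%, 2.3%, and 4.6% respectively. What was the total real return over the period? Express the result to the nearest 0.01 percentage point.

Cumulative inflation factor: 1.078 × 1.029 × 1.023 × 1.046 ≈ 1.18697.
Nominal growth factor: 1.36553. Real growth factor = 1.36553 / 1.18697 ≈ 1.15043.
Total real return ≈ 15.0433%.

15.04%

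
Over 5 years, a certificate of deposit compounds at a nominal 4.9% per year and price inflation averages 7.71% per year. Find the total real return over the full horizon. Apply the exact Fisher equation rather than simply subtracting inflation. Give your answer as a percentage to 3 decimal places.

-12.381%

The annual real rate is (1+4.9%)/(1+7.71%) − 1 = -2.6089%.
Compounded over 5 years: (1 + -0.026089)^5 − 1 ≈ -0.12381.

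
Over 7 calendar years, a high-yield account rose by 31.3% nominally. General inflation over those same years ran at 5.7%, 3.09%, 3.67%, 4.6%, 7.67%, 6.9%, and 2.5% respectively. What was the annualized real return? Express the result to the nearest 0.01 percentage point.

Cumulative inflation factor: 1.057 × 1.0309 × 1.0367 × 1.046 × 1.0767 × 1.069 × 1.025 ≈ 1.39403.
Nominal growth factor: 1.31300. Real growth factor = 1.31300 / 1.39403 ≈ 0.94187.
Annualized: 0.94187^(1/7) − 1 ≈ -0.00852.

-0.85%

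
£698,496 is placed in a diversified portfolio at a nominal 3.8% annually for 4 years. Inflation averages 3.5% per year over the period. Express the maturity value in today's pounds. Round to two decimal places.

Nominal value at maturity: £698,496 × (1 + 3.8%)^4 ≈ £810,873.93.
Price-level factor over 4 years: (1 + 3.5%)^4 ≈ 1.1475230006.
The maturity value deflated by that factor is the answer in today's purchasing power.

£706,629.78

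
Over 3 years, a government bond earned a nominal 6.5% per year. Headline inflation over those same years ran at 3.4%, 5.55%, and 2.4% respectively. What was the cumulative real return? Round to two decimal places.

8.09%

Cumulative inflation factor: 1.034 × 1.0555 × 1.024 ≈ 1.11758.
Nominal growth factor: 1.20795. Real growth factor = 1.20795 / 1.11758 ≈ 1.08086.
Total real return ≈ 8.0862%.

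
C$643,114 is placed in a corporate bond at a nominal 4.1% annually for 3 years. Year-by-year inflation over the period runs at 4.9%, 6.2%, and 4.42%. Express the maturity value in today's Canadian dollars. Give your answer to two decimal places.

Nominal value at maturity: C$643,114 × (1 + 4.1%)^3 ≈ C$725,504.57.
Price-level factor over 3 years: 1.049 × 1.062 × 1.0442 = 1.1632784796.
The maturity value deflated by that factor is the answer in today's purchasing power.

C$623,672.30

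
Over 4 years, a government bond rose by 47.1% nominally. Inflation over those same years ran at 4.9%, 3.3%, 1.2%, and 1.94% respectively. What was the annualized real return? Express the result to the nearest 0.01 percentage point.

7.10%

Cumulative inflation factor: 1.049 × 1.033 × 1.012 × 1.0194 ≈ 1.11789.
Nominal growth factor: 1.47100. Real growth factor = 1.47100 / 1.11789 ≈ 1.31587.
Annualized: 1.31587^(1/4) − 1 ≈ 0.07103.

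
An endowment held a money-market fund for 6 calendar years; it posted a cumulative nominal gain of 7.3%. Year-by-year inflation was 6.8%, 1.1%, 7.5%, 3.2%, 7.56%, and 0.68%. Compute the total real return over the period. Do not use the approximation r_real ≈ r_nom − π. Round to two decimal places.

-17.28%

Cumulative inflation factor: 1.068 × 1.011 × 1.075 × 1.032 × 1.0756 × 1.0068 ≈ 1.29719.
Nominal growth factor: 1.07300. Real growth factor = 1.07300 / 1.29719 ≈ 0.82717.
Total real return ≈ -17.2829%.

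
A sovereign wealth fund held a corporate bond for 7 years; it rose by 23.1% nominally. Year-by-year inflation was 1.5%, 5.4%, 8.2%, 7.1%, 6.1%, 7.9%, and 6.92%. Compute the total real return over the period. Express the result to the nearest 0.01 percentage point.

-18.88%

Cumulative inflation factor: 1.015 × 1.054 × 1.082 × 1.071 × 1.061 × 1.079 × 1.0692 ≈ 1.51747.
Nominal growth factor: 1.23100. Real growth factor = 1.23100 / 1.51747 ≈ 0.81122.
Total real return ≈ -18.8780%.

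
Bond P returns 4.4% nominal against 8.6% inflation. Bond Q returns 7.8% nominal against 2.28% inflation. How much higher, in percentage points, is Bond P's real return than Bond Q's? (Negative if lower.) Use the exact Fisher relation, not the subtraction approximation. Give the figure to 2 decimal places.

-9.26

Bond P real return: 1.044/1.086 − 1 = -3.867%.
Bond Q real return: 1.078/1.0228 − 1 = 5.397%.
Difference: -3.867 − 5.397 = -9.264 pp.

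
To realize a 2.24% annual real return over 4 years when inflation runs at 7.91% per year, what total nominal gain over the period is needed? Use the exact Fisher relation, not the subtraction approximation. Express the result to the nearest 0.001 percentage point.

Required annual nominal rate: (1+2.24%)(1+7.91%) − 1 = 10.327184%.
Cumulative over 4 years: (1 + 0.10327184)^4 − 1 ≈ 0.48160.

48.160%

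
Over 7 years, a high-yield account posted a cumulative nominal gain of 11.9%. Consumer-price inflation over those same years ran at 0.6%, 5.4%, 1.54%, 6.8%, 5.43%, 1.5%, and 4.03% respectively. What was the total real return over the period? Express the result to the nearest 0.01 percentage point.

Cumulative inflation factor: 1.006 × 1.054 × 1.0154 × 1.068 × 1.0543 × 1.015 × 1.0403 ≈ 1.28008.
Nominal growth factor: 1.11900. Real growth factor = 1.11900 / 1.28008 ≈ 0.87417.
Total real return ≈ -12.5833%.

-12.58%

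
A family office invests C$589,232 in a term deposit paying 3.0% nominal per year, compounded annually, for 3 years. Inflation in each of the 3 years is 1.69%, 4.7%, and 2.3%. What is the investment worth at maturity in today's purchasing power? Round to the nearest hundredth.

C$591,149.65

Nominal value at maturity: C$589,232 × (1 + 3.0%)^3 ≈ C$643,869.72.
Price-level factor over 3 years: 1.0169 × 1.047 × 1.023 = 1.0891822689.
Dividing the nominal maturity value by the price-level factor gives the value in today's money.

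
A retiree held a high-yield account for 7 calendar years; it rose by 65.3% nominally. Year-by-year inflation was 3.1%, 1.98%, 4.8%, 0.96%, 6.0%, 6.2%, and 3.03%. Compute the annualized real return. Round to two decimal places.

Cumulative inflation factor: 1.031 × 1.0198 × 1.048 × 1.0096 × 1.060 × 1.062 × 1.0303 ≈ 1.29026.
Nominal growth factor: 1.65300. Real growth factor = 1.65300 / 1.29026 ≈ 1.28113.
Annualized: 1.28113^(1/7) − 1 ≈ 0.03603.

3.60%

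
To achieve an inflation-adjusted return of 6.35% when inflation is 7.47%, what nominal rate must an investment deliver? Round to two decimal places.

14.29%

By the Fisher equation, 1 + r_nom = (1 + 6.35%)(1 + 7.47%) = 1.0635 × 1.0747 = 1.14294345.
So r_nom = 14.294345%.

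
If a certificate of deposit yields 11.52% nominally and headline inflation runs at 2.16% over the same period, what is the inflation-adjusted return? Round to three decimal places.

9.162%

Real return via the Fisher equation: (1 + 11.52%)/(1 + 2.16%) − 1 = 1.1152/1.0216 − 1 ≈ 0.09162.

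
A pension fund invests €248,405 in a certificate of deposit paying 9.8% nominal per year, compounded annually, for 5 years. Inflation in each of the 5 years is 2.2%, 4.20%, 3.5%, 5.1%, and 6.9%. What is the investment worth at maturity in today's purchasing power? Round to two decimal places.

€320,134.62

Nominal value at maturity: €248,405 × (1 + 9.8%)^5 ≈ €396,435.04.
Price-level factor over 5 years: 1.022 × 1.0420 × 1.035 × 1.051 × 1.069 ≈ 1.2383385297.
Dividing the nominal maturity value by the price-level factor gives the value in today's money.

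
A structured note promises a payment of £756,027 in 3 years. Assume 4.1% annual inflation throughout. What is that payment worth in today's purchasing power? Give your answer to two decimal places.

Price-level factor over 3 years: (1 + 4.1%)^3 = 1.128111921.
Purchasing power today: £756,027 divided by that factor.

£670,170.21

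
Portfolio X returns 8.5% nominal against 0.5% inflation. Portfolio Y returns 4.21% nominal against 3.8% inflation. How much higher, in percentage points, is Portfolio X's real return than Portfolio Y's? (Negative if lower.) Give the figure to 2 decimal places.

Portfolio X real return: 1.085/1.005 − 1 = 7.960%.
Portfolio Y real return: 1.0421/1.038 − 1 = 0.395%.
Difference: 7.960 − 0.395 = 7.565 pp.

7.57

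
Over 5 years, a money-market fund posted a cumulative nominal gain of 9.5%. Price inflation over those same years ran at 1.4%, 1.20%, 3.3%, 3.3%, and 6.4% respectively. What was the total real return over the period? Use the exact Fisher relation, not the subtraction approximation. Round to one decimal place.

-6.0%

Cumulative inflation factor: 1.014 × 1.0120 × 1.033 × 1.033 × 1.064 ≈ 1.16509.
Nominal growth factor: 1.09500. Real growth factor = 1.09500 / 1.16509 ≈ 0.93984.
Total real return ≈ -6.0161%.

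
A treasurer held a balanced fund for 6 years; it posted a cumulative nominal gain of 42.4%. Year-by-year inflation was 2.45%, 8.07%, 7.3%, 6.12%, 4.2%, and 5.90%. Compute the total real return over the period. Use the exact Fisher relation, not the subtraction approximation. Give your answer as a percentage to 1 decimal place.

2.4%

Cumulative inflation factor: 1.0245 × 1.0807 × 1.073 × 1.0612 × 1.042 × 1.0590 ≈ 1.39116.
Nominal growth factor: 1.42400. Real growth factor = 1.42400 / 1.39116 ≈ 1.02360.
Total real return ≈ 2.3605%.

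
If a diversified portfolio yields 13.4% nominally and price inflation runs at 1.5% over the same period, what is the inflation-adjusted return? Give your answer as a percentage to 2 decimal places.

11.72%

Real return via the Fisher equation: (1 + 13.4%)/(1 + 1.5%) − 1 = 1.134/1.015 − 1 ≈ 0.11724.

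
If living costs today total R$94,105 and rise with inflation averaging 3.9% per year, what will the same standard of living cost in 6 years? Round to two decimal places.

R$118,387.54

Cumulative price-level factor: (1+3.9%)^6 ≈ 1.2580366265.
The nominal amount required is R$94,105 scaled up by that factor.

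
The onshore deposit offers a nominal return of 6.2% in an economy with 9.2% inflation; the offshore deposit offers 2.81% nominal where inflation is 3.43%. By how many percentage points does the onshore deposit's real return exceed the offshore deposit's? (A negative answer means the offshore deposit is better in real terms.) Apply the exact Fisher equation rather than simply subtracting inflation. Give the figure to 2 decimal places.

-2.15

The onshore deposit real return: 1.062/1.092 − 1 = -2.747%.
The offshore deposit real return: 1.0281/1.0343 − 1 = -0.599%.
Difference: -2.747 − (-0.599) = -2.148 pp.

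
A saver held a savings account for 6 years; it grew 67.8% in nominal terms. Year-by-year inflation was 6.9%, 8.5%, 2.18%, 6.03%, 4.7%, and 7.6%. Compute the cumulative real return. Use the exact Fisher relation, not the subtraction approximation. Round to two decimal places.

Cumulative inflation factor: 1.069 × 1.085 × 1.0218 × 1.0603 × 1.047 × 1.076 ≈ 1.41567.
Nominal growth factor: 1.67800. Real growth factor = 1.67800 / 1.41567 ≈ 1.18531.
Total real return ≈ 18.5307%.

18.53%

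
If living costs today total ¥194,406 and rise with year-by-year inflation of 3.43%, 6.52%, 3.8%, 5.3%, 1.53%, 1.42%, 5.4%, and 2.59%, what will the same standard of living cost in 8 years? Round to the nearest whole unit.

Cumulative price-level factor: 1.0343 × 1.0652 × 1.038 × 1.053 × 1.0153 × 1.0142 × 1.054 × 1.0259 ≈ 1.3408093822.
The nominal amount required is ¥194,406 scaled up by that factor.

¥260,661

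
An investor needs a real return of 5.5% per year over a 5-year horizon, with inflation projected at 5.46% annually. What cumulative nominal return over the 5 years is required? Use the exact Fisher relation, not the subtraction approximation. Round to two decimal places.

70.49%

Required annual nominal rate: (1+5.5%)(1+5.46%) − 1 = 11.2603%.
Cumulative over 5 years: (1 + 0.112603)^5 − 1 ≈ 0.70491.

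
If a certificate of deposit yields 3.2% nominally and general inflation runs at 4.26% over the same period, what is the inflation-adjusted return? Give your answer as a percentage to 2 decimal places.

-1.02%

Real return via the Fisher equation: (1 + 3.2%)/(1 + 4.26%) − 1 = 1.032/1.0426 − 1 ≈ -0.01017.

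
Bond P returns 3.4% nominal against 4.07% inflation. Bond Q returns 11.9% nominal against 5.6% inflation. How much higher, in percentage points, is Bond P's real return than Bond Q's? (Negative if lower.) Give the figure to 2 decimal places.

Bond P real return: 1.034/1.0407 − 1 = -0.644%.
Bond Q real return: 1.119/1.056 − 1 = 5.966%.
Difference: -0.644 − 5.966 = -6.610 pp.

-6.61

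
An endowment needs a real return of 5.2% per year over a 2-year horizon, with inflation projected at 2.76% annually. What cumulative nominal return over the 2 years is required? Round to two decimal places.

Required annual nominal rate: (1+5.2%)(1+2.76%) − 1 = 8.10352%.
Cumulative over 2 years: (1 + 0.0810352)^2 − 1 ≈ 0.16864.

16.86%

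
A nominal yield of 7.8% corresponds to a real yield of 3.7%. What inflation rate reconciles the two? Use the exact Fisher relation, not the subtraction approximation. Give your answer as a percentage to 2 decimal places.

From (1+r_nom) = (1+r_real)(1+π), we get 1+π = (1 + 7.8%)/(1 + 3.7%) = 1.078/1.037 ≈ 1.03954.
So π ≈ 3.9537%.

3.95%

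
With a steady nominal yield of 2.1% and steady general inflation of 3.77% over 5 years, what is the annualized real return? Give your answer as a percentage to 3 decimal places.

-1.609%

With constant rates the annual real return is the same each year: (1+2.1%)/(1+3.77%) − 1 = -0.01609.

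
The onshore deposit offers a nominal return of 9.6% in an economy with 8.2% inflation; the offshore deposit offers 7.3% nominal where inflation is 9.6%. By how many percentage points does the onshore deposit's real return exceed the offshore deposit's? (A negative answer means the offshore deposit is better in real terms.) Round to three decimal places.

The onshore deposit real return: 1.096/1.082 − 1 = 1.2939%.
The offshore deposit real return: 1.073/1.096 − 1 = -2.0985%.
Difference: 1.2939 − (-2.0985) = 3.3924 pp.

3.392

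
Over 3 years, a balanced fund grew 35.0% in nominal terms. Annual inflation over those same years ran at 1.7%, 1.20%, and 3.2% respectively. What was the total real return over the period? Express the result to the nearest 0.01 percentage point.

Cumulative inflation factor: 1.017 × 1.0120 × 1.032 ≈ 1.06214.
Nominal growth factor: 1.35000. Real growth factor = 1.35000 / 1.06214 ≈ 1.27102.
Total real return ≈ 27.1021%.

27.10%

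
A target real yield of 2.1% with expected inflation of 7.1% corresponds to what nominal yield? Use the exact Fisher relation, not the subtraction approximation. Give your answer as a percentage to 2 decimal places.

By the Fisher equation, 1 + r_nom = (1 + 2.1%)(1 + 7.1%) = 1.021 × 1.071 = 1.093491.
So r_nom = 9.3491%.

9.35%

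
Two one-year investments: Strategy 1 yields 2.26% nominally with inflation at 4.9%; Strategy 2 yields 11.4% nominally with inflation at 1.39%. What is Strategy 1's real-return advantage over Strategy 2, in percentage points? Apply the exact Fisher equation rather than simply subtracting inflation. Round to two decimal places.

-12.39

Strategy 1 real return: 1.0226/1.049 − 1 = -2.517%.
Strategy 2 real return: 1.114/1.0139 − 1 = 9.873%.
Difference: -2.517 − 9.873 = -12.390 pp.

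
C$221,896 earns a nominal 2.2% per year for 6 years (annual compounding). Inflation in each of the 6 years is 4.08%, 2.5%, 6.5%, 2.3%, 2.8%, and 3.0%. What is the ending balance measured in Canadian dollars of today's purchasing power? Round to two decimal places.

Nominal value at maturity: C$221,896 × (1 + 2.2%)^6 ≈ C$252,845.28.
Price-level factor over 6 years: 1.0408 × 1.025 × 1.065 × 1.023 × 1.028 × 1.030 ≈ 1.2306844970.
Dividing the nominal maturity value by the price-level factor gives the value in today's money.

C$205,450.93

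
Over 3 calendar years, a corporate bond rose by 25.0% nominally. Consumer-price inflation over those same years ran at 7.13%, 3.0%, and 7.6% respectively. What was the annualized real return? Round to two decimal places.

Cumulative inflation factor: 1.0713 × 1.030 × 1.076 ≈ 1.18730.
Nominal growth factor: 1.25000. Real growth factor = 1.25000 / 1.18730 ≈ 1.05281.
Annualized: 1.05281^(1/3) − 1 ≈ 0.01730.

1.73%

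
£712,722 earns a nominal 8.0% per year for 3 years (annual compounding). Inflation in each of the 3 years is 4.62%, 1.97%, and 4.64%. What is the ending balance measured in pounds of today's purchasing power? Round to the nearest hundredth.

£804,278.70

Nominal value at maturity: £712,722 × (1 + 8.0%)^3 ≈ £897,824.46.
Price-level factor over 3 years: 1.0462 × 1.0197 × 1.0464 ≈ 1.1163101305.
The maturity value deflated by that factor is the answer in today's purchasing power.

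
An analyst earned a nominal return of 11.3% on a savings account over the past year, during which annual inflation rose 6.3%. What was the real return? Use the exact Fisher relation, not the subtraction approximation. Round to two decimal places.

4.70%

Real return via the Fisher equation: (1 + 11.3%)/(1 + 6.3%) − 1 = 1.113/1.063 − 1 ≈ 0.04704.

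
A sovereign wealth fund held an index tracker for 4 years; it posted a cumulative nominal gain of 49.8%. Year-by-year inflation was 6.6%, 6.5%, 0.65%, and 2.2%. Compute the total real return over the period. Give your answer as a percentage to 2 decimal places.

28.27%

Cumulative inflation factor: 1.066 × 1.065 × 1.0065 × 1.022 ≈ 1.16781.
Nominal growth factor: 1.49800. Real growth factor = 1.49800 / 1.16781 ≈ 1.28274.
Total real return ≈ 28.2745%.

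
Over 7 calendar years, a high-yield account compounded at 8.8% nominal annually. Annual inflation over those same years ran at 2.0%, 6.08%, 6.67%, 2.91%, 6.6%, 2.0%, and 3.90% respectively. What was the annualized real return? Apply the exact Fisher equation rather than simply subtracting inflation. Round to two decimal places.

4.32%

Cumulative inflation factor: 1.020 × 1.0608 × 1.0667 × 1.0291 × 1.066 × 1.020 × 1.0390 ≈ 1.34186.
Nominal growth factor: 1.80469. Real growth factor = 1.80469 / 1.34186 ≈ 1.34492.
Annualized: 1.34492^(1/7) − 1 ≈ 0.04324.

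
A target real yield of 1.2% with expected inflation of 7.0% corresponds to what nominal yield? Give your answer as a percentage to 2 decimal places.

By the Fisher equation, 1 + r_nom = (1 + 1.2%)(1 + 7.0%) = 1.012 × 1.070 = 1.08284.
So r_nom = 8.284%.

8.28%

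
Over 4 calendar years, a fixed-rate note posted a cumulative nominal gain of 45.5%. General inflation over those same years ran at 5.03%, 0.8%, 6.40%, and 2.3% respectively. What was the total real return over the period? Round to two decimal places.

26.26%

Cumulative inflation factor: 1.0503 × 1.008 × 1.0640 × 1.023 ≈ 1.15237.
Nominal growth factor: 1.45500. Real growth factor = 1.45500 / 1.15237 ≈ 1.26262.
Total real return ≈ 26.2618%.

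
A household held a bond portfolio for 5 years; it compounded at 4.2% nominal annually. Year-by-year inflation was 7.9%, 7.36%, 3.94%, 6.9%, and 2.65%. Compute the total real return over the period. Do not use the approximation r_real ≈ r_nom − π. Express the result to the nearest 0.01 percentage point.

-7.03%

Cumulative inflation factor: 1.079 × 1.0736 × 1.0394 × 1.069 × 1.0265 ≈ 1.32124.
Nominal growth factor: 1.22840. Real growth factor = 1.22840 / 1.32124 ≈ 0.92973.
Total real return ≈ -7.0273%.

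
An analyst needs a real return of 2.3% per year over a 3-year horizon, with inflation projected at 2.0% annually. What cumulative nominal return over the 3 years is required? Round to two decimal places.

Required annual nominal rate: (1+2.3%)(1+2.0%) − 1 = 4.346%.
Cumulative over 3 years: (1 + 0.04346)^3 − 1 ≈ 0.13613.

13.61%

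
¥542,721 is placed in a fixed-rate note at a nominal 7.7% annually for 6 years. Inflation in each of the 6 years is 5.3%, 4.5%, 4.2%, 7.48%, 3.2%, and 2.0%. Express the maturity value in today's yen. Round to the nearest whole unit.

Nominal value at maturity: ¥542,721 × (1 + 7.7%)^6 ≈ ¥846,975.
Price-level factor over 6 years: 1.053 × 1.045 × 1.042 × 1.0748 × 1.032 × 1.020 ≈ 1.2972387331.
The maturity value deflated by that factor is the answer in today's purchasing power.

¥652,906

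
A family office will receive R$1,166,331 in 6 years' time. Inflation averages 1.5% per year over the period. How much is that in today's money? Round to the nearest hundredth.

R$1,066,658.91

Price-level factor over 6 years: (1 + 1.5%)^6 ≈ 1.0934432639.
Purchasing power today: R$1,166,331 divided by that factor.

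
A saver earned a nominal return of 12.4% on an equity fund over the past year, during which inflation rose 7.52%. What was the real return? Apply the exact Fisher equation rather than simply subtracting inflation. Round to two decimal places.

Real return via the Fisher equation: (1 + 12.4%)/(1 + 7.52%) − 1 = 1.124/1.0752 − 1 ≈ 0.04539.

4.54%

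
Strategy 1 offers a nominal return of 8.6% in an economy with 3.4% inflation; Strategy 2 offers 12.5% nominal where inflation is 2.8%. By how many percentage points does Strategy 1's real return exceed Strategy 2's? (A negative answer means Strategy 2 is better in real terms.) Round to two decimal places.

Strategy 1 real return: 1.086/1.034 − 1 = 5.029%.
Strategy 2 real return: 1.125/1.028 − 1 = 9.436%.
Difference: 5.029 − 9.436 = -4.407 pp.

-4.41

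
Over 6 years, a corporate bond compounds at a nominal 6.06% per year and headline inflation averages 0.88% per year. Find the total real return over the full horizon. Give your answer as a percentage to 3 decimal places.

35.045%

The annual real rate is (1+6.06%)/(1+0.88%) − 1 = 5.1348%.
Compounded over 6 years: (1 + 0.051348)^6 − 1 ≈ 0.35045.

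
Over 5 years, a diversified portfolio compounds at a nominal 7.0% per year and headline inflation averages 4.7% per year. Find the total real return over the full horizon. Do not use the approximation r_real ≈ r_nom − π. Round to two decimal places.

11.48%

The annual real rate is (1+7.0%)/(1+4.7%) − 1 = 2.1968%.
Compounded over 5 years: (1 + 0.021968)^5 − 1 ≈ 0.11477.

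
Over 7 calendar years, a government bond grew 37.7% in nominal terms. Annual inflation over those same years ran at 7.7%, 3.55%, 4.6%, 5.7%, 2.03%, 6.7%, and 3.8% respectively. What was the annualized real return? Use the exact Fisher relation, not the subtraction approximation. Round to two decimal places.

-0.17%

Cumulative inflation factor: 1.077 × 1.0355 × 1.046 × 1.057 × 1.0203 × 1.067 × 1.038 ≈ 1.39336.
Nominal growth factor: 1.37700. Real growth factor = 1.37700 / 1.39336 ≈ 0.98826.
Annualized: 0.98826^(1/7) − 1 ≈ -0.00169.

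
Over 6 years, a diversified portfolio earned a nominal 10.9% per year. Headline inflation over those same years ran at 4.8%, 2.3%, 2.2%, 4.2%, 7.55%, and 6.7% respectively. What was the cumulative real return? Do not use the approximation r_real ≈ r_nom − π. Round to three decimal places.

Cumulative inflation factor: 1.048 × 1.023 × 1.022 × 1.042 × 1.0755 × 1.067 ≈ 1.31018.
Nominal growth factor: 1.86033. Real growth factor = 1.86033 / 1.31018 ≈ 1.41990.
Total real return ≈ 41.9904%.

41.990%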